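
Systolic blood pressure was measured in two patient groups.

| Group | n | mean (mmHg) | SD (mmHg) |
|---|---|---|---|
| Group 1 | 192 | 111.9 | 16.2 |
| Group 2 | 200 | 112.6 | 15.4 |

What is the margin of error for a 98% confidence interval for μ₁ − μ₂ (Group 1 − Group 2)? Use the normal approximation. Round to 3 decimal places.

3.716

Per-group SEs: s₁/√n₁ = 16.2/√192 = 1.1691, s₂/√n₂ = 15.4/√200 = 1.0889.
Unpooled SE of the difference: √(1.36679481 + 1.18570321) = 1.5977.
Margin of error = z* · SE = 2.326 × 1.5977 = 3.7163.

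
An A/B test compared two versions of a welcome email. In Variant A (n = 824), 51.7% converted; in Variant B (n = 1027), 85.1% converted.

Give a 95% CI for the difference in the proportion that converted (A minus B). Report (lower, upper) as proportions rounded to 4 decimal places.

Each SE is √(p̂(1−p̂)/n): √(0.5170·0.4830/824) = 0.01741 and √(0.8510·0.1490/1027) = 0.01111.
SE(p̂₁ − p̂₂) = √(SE₁² + SE₂²) = √(0.0003031081 + 0.0001234321) = 0.02065, since the two samples are independent.
At 95% confidence z* = 1.960; margin = 1.960 × 0.02065 = 0.04047.
The difference is 0.5170 − 0.8510 = -0.3340, so the interval is -0.3340 ± 0.04047 = (-0.3745, -0.2935).

(-0.3745, -0.2935)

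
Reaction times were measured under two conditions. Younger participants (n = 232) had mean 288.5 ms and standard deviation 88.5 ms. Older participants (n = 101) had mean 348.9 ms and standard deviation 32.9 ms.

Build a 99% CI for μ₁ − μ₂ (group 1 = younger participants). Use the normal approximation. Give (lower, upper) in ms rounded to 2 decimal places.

Per-group SEs: s₁/√n₁ = 88.5/√232 = 5.8103, s₂/√n₂ = 32.9/√101 = 3.2737.
Unpooled SE of the difference: √(33.75958609 + 10.71711169) = 6.6691.
Margin of error = z* · SE = 2.576 × 6.6691 = 17.1796.
x̄₁ − x̄₂ = 288.5 − 348.9 = -60.4000.
CI: -60.4000 ± 17.1796 = (-77.58, -43.22).

(-77.58, -43.22)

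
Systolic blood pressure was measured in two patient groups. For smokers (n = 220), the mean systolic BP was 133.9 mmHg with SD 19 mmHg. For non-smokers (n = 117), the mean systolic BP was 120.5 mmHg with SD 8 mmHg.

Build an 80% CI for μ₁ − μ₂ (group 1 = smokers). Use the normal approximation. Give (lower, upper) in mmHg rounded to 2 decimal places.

(11.50, 15.30)

Per-group SEs: s₁/√n₁ = 19/√220 = 1.2810, s₂/√n₂ = 8/√117 = 0.7396.
Unpooled SE of the difference: √(1.640961 + 0.54700816) = 1.4792.
Margin of error = z* · SE = 1.282 × 1.4792 = 1.8963.
x̄₁ − x̄₂ = 133.9 − 120.5 = 13.4000.
CI: 13.4000 ± 1.8963 = (11.50, 15.30).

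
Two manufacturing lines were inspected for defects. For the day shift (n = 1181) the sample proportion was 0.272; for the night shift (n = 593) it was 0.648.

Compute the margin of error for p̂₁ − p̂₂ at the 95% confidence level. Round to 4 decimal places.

SE₁ = √(p̂₁(1−p̂₁)/n₁) = √(0.2720·0.7280/1181) = 0.01295; SE₂ = √(0.6480·0.3520/593) = 0.01961.
Independent samples: SE of the difference = √(SE₁² + SE₂²) = √(0.0001677025 + 0.0003845521) = 0.02350.
z* for 95% confidence is 1.960, so the margin of error is 1.960 × 0.02350 = 0.04606.

0.0461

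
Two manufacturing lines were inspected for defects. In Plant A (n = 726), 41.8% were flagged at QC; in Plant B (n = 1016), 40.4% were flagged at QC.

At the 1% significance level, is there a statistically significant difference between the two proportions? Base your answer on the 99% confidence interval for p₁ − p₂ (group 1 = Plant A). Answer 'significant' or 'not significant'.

not significant

Each SE is √(p̂(1−p̂)/n): √(0.4180·0.5820/726) = 0.01831 and √(0.4040·0.5960/1016) = 0.01539.
SE(p̂₁ − p̂₂) = √(SE₁² + SE₂²) = √(0.0003352561 + 0.0002368521) = 0.02392, since the two samples are independent.
At 99% confidence z* = 2.576; margin = 2.576 × 0.02392 = 0.06162.
The difference is 0.4180 − 0.4040 = 0.0140, so the interval is 0.0140 ± 0.06162 = (-0.04762, 0.07562).
The interval (-0.04762, 0.07562) contains 0, so the difference is not significant.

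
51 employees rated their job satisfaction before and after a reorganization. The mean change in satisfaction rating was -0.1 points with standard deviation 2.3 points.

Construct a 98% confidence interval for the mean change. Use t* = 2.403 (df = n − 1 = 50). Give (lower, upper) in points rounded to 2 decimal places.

This is a matched-pairs design, so SE = s_d/√n = 2.3/√51 = 0.3221.
Margin = 2.403 × 0.3221 = 0.7740; the interval is -0.1 ± 0.7740 = (-0.87, 0.67).

(-0.87, 0.67)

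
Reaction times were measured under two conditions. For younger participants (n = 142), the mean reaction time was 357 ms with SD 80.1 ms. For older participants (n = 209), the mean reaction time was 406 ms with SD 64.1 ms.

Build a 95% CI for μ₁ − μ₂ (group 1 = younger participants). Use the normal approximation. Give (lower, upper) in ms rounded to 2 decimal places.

(-64.78, -33.22)

Standard errors of each mean: 80.1/√142 = 6.7218 and 64.1/√209 = 4.4339.
SE(x̄₁ − x̄₂) = √(6.7218² + 4.4339²) = 8.0525 for independent samples with unequal variances.
With z* = 1.960, the margin is 1.960 × 8.0525 = 15.7829.
x̄₁ − x̄₂ = 357 − 406 = -49.0000; the interval is -49.0000 ± 15.7829 = (-64.78, -33.22).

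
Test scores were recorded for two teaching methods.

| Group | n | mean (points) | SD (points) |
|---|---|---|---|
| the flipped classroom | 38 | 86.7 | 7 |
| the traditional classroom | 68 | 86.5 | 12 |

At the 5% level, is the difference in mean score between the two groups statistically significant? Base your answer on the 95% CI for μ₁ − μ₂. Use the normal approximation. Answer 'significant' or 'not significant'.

Per-group SEs: s₁/√n₁ = 7/√38 = 1.1355, s₂/√n₂ = 12/√68 = 1.4552.
Unpooled SE of the difference: √(1.28936025 + 2.11760704) = 1.8458.
Margin of error = z* · SE = 1.960 × 1.8458 = 3.6178.
x̄₁ − x̄₂ = 86.7 − 86.5 = 0.2000.
CI: 0.2000 ± 3.6178 = (-3.4178, 3.8178).
The interval (-3.4178, 3.8178) contains 0, so the difference is not significant.

not significant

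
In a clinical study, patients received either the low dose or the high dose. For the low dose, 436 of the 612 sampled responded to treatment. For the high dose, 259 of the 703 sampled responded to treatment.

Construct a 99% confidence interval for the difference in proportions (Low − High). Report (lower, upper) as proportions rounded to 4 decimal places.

Sample proportions: 436/612 = 0.7124, 259/703 = 0.3684.
Each SE is √(p̂(1−p̂)/n): √(0.7124·0.2876/612) = 0.01830 and √(0.3684·0.6316/703) = 0.01819.
SE(p̂₁ − p̂₂) = √(SE₁² + SE₂²) = √(0.00033489 + 0.0003308761) = 0.02580, since the two samples are independent.
At 99% confidence z* = 2.576; margin = 2.576 × 0.02580 = 0.06646.
The difference is 0.7124 − 0.3684 = 0.3440, so the interval is 0.3440 ± 0.06646 = (0.2775, 0.4105).

(0.2775, 0.4105)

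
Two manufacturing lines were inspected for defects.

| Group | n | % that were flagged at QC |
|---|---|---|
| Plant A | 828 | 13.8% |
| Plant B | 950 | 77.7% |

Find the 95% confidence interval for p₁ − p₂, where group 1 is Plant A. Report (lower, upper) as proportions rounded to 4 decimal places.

(-0.6744, -0.6036)

The two standard errors are √(0.1380×0.8620/828) = 0.01199 and √(0.7770×0.2230/950) = 0.01351.
Because the samples are independent, SE_diff = √(0.01199² + 0.01351²) = 0.01806.
Using z* = 1.960 for 95%, ME = 1.960 × 0.01806 = 0.03540.
p̂₁ − p̂₂ = -0.6390; interval -0.6390 ± 0.03540 gives (-0.6744, -0.6036).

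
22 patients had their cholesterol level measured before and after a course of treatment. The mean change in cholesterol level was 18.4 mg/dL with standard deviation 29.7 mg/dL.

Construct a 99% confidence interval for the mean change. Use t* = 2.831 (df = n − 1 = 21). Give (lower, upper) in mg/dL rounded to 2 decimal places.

This is a matched-pairs design, so SE = s_d/√n = 29.7/√22 = 6.3321.
Margin = 2.831 × 6.3321 = 17.9262; the interval is 18.4 ± 17.9262 = (0.47, 36.33).

(0.47, 36.33)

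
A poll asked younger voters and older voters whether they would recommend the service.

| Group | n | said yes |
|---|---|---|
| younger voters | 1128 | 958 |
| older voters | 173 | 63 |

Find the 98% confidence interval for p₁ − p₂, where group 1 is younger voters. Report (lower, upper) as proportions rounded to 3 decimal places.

(0.396, 0.574)

Sample proportions: 958/1128 = 0.8493, 63/173 = 0.3642.
Each SE is √(p̂(1−p̂)/n): √(0.8493·0.1507/1128) = 0.01065 and √(0.3642·0.6358/173) = 0.03659.
SE(p̂₁ − p̂₂) = √(SE₁² + SE₂²) = √(0.0001134225 + 0.0013388281) = 0.03811, since the two samples are independent.
At 98% confidence z* = 2.326; margin = 2.326 × 0.03811 = 0.08864.
The difference is 0.8493 − 0.3642 = 0.4851, so the interval is 0.4851 ± 0.08864 = (0.396, 0.574).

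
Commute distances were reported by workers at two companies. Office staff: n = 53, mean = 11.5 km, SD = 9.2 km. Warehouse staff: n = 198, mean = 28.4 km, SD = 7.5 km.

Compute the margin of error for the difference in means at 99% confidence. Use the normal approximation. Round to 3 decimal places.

Standard errors of each mean: 9.2/√53 = 1.2637 and 7.5/√198 = 0.5330.
SE(x̄₁ − x̄₂) = √(1.2637² + 0.5330²) = 1.3715 for independent samples with unequal variances.
With z* = 2.576, the margin is 2.576 × 1.3715 = 3.5330.

3.533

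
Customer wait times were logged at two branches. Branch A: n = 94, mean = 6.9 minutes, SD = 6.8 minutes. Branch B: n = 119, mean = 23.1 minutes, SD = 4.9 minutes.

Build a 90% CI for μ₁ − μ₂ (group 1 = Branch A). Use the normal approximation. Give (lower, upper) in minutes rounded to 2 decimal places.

(-17.57, -14.83)

SE₁ = s₁/√n₁ = 6.8/√94 = 0.7014; SE₂ = 4.9/√119 = 0.4492.
Independent samples, unequal variances: SE_diff = √(SE₁² + SE₂²) = √(0.49196196 + 0.20178064) = 0.8329.
z* = 1.645, so margin of error = 1.645 × 0.8329 = 1.3701.
Difference in means = 6.9 − 23.1 = -16.2000.
-16.2000 ± 1.3701 → (-17.57, -14.83).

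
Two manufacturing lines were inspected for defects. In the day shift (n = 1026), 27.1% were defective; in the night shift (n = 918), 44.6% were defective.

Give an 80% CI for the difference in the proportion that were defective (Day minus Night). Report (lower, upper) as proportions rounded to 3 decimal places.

(-0.203, -0.147)

Each SE is √(p̂(1−p̂)/n): √(0.2710·0.7290/1026) = 0.01388 and √(0.4460·0.5540/918) = 0.01641.
SE(p̂₁ − p̂₂) = √(SE₁² + SE₂²) = √(0.0001926544 + 0.0002692881) = 0.02149, since the two samples are independent.
At 80% confidence z* = 1.282; margin = 1.282 × 0.02149 = 0.02755.
The difference is 0.2710 − 0.4460 = -0.1750, so the interval is -0.1750 ± 0.02755 = (-0.203, -0.147).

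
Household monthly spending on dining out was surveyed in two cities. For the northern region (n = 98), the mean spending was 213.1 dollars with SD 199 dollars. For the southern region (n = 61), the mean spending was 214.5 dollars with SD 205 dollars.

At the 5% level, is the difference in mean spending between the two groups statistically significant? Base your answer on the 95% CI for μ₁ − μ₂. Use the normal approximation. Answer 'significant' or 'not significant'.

not significant

Per-group SEs: s₁/√n₁ = 199/√98 = 20.1020, s₂/√n₂ = 205/√61 = 26.2476.
Unpooled SE of the difference: √(404.090404 + 688.93650576) = 33.0610.
Margin of error = z* · SE = 1.960 × 33.0610 = 64.7996.
x̄₁ − x̄₂ = 213.1 − 214.5 = -1.4000.
CI: -1.4000 ± 64.7996 = (-66.1996, 63.3996).
The interval (-66.1996, 63.3996) contains 0, so the difference is not significant.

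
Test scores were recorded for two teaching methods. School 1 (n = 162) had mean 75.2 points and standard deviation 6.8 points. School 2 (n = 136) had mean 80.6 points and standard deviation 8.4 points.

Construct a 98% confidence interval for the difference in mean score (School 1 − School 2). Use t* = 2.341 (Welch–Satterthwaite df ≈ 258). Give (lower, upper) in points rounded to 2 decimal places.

Per-group SEs: s₁/√n₁ = 6.8/√162 = 0.5343, s₂/√n₂ = 8.4/√136 = 0.7203.
Unpooled SE of the difference: √(0.28547649 + 0.51883209) = 0.8968.
Margin of error = t* · SE = 2.341 × 0.8968 = 2.0994.
x̄₁ − x̄₂ = 75.2 − 80.6 = -5.4000.
CI: -5.4000 ± 2.0994 = (-7.50, -3.30).

(-7.50, -3.30)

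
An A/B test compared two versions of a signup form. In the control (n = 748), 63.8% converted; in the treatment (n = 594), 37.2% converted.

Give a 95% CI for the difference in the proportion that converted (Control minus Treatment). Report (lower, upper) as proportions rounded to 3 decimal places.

(0.214, 0.318)

The two standard errors are √(0.6380×0.3620/748) = 0.01757 and √(0.3720×0.6280/594) = 0.01983.
Because the samples are independent, SE_diff = √(0.01757² + 0.01983²) = 0.02649.
Using z* = 1.960 for 95%, ME = 1.960 × 0.02649 = 0.05192.
p̂₁ − p̂₂ = 0.2660; interval 0.2660 ± 0.05192 gives (0.214, 0.318).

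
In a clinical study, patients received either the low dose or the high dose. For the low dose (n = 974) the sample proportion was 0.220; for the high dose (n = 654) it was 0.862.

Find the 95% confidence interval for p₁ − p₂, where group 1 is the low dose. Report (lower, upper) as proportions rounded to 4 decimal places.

(-0.6791, -0.6049)

Each SE is √(p̂(1−p̂)/n): √(0.2200·0.7800/974) = 0.01327 and √(0.8620·0.1380/654) = 0.01349.
SE(p̂₁ − p̂₂) = √(SE₁² + SE₂²) = √(0.0001760929 + 0.0001819801) = 0.01892, since the two samples are independent.
At 95% confidence z* = 1.960; margin = 1.960 × 0.01892 = 0.03708.
The difference is 0.2200 − 0.8620 = -0.6420, so the interval is -0.6420 ± 0.03708 = (-0.6791, -0.6049).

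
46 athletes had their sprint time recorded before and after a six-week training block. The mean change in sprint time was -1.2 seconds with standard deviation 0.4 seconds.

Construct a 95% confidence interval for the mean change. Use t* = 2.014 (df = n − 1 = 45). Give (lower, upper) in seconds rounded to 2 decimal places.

(-1.32, -1.08)

This is a matched-pairs design, so SE = s_d/√n = 0.4/√46 = 0.0590.
Margin = 2.014 × 0.0590 = 0.1188; the interval is -1.2 ± 0.1188 = (-1.32, -1.08).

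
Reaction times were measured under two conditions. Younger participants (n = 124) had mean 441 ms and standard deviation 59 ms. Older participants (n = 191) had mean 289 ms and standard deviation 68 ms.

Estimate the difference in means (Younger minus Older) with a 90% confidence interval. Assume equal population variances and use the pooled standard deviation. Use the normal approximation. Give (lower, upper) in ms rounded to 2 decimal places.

s_p = √[((n₁−1)s₁² + (n₂−1)s₂²)/(n₁+n₂−2)] = √[(123·59² + 190·68²)/313] = 64.6130.
SE = 64.6130·√(1/124 + 1/191) = 7.4516.
With z* = 1.645, margin = 1.645 × 7.4516 = 12.2579.
x̄₁ − x̄₂ = 441 − 289 = 152.0000; interval 152.0000 ± 12.2579 = (139.74, 164.26).

(139.74, 164.26)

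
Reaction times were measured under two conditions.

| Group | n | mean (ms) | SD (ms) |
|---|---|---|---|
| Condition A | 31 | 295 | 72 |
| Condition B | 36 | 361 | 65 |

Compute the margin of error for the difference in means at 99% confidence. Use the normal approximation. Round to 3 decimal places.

Per-group SEs: s₁/√n₁ = 72/√31 = 12.9316, s₂/√n₂ = 65/√36 = 10.8333.
Unpooled SE of the difference: √(167.22627856 + 117.36038889) = 16.8697.
Margin of error = z* · SE = 2.576 × 16.8697 = 43.4563.

43.456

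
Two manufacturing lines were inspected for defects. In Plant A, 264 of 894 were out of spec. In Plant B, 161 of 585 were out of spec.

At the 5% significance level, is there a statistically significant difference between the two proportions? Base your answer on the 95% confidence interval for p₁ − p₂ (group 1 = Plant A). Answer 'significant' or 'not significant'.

not significant

First, p̂₁ = 264/894 = 0.2953; p̂₂ = 161/585 = 0.2752.
The two standard errors are √(0.2953×0.7047/894) = 0.01526 and √(0.2752×0.7248/585) = 0.01847.
Because the samples are independent, SE_diff = √(0.01526² + 0.01847²) = 0.02396.
Using z* = 1.960 for 95%, ME = 1.960 × 0.02396 = 0.04696.
p̂₁ − p̂₂ = 0.0201; interval 0.0201 ± 0.04696 gives (-0.02686, 0.06706).
The interval (-0.02686, 0.06706) contains 0, so the difference is not significant.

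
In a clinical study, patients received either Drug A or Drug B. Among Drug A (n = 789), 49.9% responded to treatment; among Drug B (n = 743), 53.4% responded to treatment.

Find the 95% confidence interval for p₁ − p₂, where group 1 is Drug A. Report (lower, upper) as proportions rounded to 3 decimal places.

(-0.085, 0.015)

The two standard errors are √(0.4990×0.5010/789) = 0.01780 and √(0.5340×0.4660/743) = 0.01830.
Because the samples are independent, SE_diff = √(0.01780² + 0.01830²) = 0.02553.
Using z* = 1.960 for 95%, ME = 1.960 × 0.02553 = 0.05004.
p̂₁ − p̂₂ = -0.0350; interval -0.0350 ± 0.05004 gives (-0.085, 0.015).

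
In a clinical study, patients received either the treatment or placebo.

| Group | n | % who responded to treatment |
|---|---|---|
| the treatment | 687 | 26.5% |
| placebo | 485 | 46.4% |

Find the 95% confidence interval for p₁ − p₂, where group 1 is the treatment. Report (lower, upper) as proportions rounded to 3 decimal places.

SE₁ = √(p̂₁(1−p̂₁)/n₁) = √(0.2650·0.7350/687) = 0.01684; SE₂ = √(0.4640·0.5360/485) = 0.02264.
Independent samples: SE of the difference = √(SE₁² + SE₂²) = √(0.0002835856 + 0.0005125696) = 0.02822.
z* for 95% confidence is 1.960, so the margin of error is 1.960 × 0.02822 = 0.05531.
Point estimate p̂₁ − p̂₂ = 0.2650 − 0.4640 = -0.1990.
-0.1990 ± 0.05531 → (-0.254, -0.144).

(-0.254, -0.144)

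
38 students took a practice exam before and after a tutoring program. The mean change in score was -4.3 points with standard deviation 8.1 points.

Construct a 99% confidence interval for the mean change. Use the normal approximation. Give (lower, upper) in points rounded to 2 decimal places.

(-7.68, -0.92)

This is a matched-pairs design, so SE = s_d/√n = 8.1/√38 = 1.3140.
Margin = 2.576 × 1.3140 = 3.3849; the interval is -4.3 ± 3.3849 = (-7.68, -0.92).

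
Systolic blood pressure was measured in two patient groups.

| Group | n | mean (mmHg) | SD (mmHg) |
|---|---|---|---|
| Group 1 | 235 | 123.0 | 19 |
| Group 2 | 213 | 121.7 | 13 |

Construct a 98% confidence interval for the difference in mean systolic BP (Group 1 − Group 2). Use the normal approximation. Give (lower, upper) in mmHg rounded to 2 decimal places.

Standard errors of each mean: 19/√235 = 1.2394 and 13/√213 = 0.8907.
SE(x̄₁ − x̄₂) = √(1.2394² + 0.8907²) = 1.5263 for independent samples with unequal variances.
With z* = 2.326, the margin is 2.326 × 1.5263 = 3.5502.
x̄₁ − x̄₂ = 123.0 − 121.7 = 1.3000; the interval is 1.3000 ± 3.5502 = (-2.25, 4.85).

(-2.25, 4.85)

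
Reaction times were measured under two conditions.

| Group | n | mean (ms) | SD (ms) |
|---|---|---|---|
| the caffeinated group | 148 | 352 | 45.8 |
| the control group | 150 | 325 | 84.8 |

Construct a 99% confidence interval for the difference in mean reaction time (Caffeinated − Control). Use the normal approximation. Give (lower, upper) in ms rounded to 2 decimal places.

Per-group SEs: s₁/√n₁ = 45.8/√148 = 3.7647, s₂/√n₂ = 84.8/√150 = 6.9239.
Unpooled SE of the difference: √(14.17296609 + 47.94039121) = 7.8812.
Margin of error = z* · SE = 2.576 × 7.8812 = 20.3020.
x̄₁ − x̄₂ = 352 − 325 = 27.0000.
CI: 27.0000 ± 20.3020 = (6.70, 47.30).

(6.70, 47.30)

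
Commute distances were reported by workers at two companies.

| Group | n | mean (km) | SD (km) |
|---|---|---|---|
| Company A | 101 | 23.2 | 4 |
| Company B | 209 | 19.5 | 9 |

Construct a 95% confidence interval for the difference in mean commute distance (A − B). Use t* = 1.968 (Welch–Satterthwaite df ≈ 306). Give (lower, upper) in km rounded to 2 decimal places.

(2.25, 5.15)

Per-group SEs: s₁/√n₁ = 4/√101 = 0.3980, s₂/√n₂ = 9/√209 = 0.6225.
Unpooled SE of the difference: √(0.158404 + 0.38750625) = 0.7389.
Margin of error = t* · SE = 1.968 × 0.7389 = 1.4542.
x̄₁ − x̄₂ = 23.2 − 19.5 = 3.7000.
CI: 3.7000 ± 1.4542 = (2.25, 5.15).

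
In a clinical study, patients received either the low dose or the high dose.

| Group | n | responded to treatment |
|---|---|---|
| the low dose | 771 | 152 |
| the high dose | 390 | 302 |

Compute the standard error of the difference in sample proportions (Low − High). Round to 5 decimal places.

Sample proportions: 152/771 = 0.1971, 302/390 = 0.7744.
Each SE is √(p̂(1−p̂)/n): √(0.1971·0.8029/771) = 0.01433 and √(0.7744·0.2256/390) = 0.02117.
SE(p̂₁ − p̂₂) = √(SE₁² + SE₂²) = √(0.0002053489 + 0.0004481689) = 0.02556, since the two samples are independent.

0.02556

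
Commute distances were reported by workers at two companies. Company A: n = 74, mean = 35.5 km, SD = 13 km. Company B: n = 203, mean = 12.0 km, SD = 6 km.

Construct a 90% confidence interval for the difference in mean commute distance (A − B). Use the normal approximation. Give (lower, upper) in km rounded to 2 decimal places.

Standard errors of each mean: 13/√74 = 1.5112 and 6/√203 = 0.4211.
SE(x̄₁ − x̄₂) = √(1.5112² + 0.4211²) = 1.5688 for independent samples with unequal variances.
With z* = 1.645, the margin is 1.645 × 1.5688 = 2.5807.
x̄₁ − x̄₂ = 35.5 − 12.0 = 23.5000; the interval is 23.5000 ± 2.5807 = (20.92, 26.08).

(20.92, 26.08)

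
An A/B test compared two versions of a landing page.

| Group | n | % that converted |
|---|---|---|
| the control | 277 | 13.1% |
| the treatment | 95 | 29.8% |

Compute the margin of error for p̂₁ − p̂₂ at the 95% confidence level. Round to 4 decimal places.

Each SE is √(p̂(1−p̂)/n): √(0.1310·0.8690/277) = 0.02027 and √(0.2980·0.7020/95) = 0.04693.
SE(p̂₁ − p̂₂) = √(SE₁² + SE₂²) = √(0.0004108729 + 0.0022024249) = 0.05112, since the two samples are independent.
At 95% confidence z* = 1.960; margin = 1.960 × 0.05112 = 0.10020.

0.1002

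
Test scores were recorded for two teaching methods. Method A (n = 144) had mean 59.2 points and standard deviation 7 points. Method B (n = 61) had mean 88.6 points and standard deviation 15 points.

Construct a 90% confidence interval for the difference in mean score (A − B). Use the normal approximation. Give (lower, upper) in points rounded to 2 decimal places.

(-32.70, -26.10)

SE₁ = s₁/√n₁ = 7/√144 = 0.5833; SE₂ = 15/√61 = 1.9206.
Independent samples, unequal variances: SE_diff = √(SE₁² + SE₂²) = √(0.34023889 + 3.68870436) = 2.0072.
z* = 1.645, so margin of error = 1.645 × 2.0072 = 3.3018.
Difference in means = 59.2 − 88.6 = -29.4000.
-29.4000 ± 3.3018 → (-32.70, -26.10).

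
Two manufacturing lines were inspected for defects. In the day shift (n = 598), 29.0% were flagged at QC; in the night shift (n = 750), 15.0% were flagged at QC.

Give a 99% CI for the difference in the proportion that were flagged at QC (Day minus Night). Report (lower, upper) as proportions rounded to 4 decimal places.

(0.0816, 0.1984)

The two standard errors are √(0.2900×0.7100/598) = 0.01856 and √(0.1500×0.8500/750) = 0.01304.
Because the samples are independent, SE_diff = √(0.01856² + 0.01304²) = 0.02268.
Using z* = 2.576 for 99%, ME = 2.576 × 0.02268 = 0.05842.
p̂₁ − p̂₂ = 0.1400; interval 0.1400 ± 0.05842 gives (0.0816, 0.1984).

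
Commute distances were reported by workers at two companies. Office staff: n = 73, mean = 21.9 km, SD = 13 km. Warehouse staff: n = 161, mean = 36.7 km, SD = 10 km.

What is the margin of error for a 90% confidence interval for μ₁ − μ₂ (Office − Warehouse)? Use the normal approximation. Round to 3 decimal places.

2.819

Per-group SEs: s₁/√n₁ = 13/√73 = 1.5215, s₂/√n₂ = 10/√161 = 0.7881.
Unpooled SE of the difference: √(2.31496225 + 0.62110161) = 1.7135.
Margin of error = z* · SE = 1.645 × 1.7135 = 2.8187.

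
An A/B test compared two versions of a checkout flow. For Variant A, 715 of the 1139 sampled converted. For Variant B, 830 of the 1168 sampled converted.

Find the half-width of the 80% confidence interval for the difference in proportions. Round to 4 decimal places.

First, p̂₁ = 715/1139 = 0.6277; p̂₂ = 830/1168 = 0.7106.
The two standard errors are √(0.6277×0.3723/1139) = 0.01432 and √(0.7106×0.2894/1168) = 0.01327.
Because the samples are independent, SE_diff = √(0.01432² + 0.01327²) = 0.01952.
Using z* = 1.282 for 80%, ME = 1.282 × 0.01952 = 0.02502.

0.0250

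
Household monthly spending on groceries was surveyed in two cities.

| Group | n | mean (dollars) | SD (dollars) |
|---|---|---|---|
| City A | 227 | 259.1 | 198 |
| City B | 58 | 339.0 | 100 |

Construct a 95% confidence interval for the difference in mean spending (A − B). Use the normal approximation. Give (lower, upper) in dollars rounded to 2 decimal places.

Per-group SEs: s₁/√n₁ = 198/√227 = 13.1417, s₂/√n₂ = 100/√58 = 13.1306.
Unpooled SE of the difference: √(172.70427889 + 172.41265636) = 18.5773.
Margin of error = z* · SE = 1.960 × 18.5773 = 36.4115.
x̄₁ − x̄₂ = 259.1 − 339.0 = -79.9000.
CI: -79.9000 ± 36.4115 = (-116.31, -43.49).

(-116.31, -43.49)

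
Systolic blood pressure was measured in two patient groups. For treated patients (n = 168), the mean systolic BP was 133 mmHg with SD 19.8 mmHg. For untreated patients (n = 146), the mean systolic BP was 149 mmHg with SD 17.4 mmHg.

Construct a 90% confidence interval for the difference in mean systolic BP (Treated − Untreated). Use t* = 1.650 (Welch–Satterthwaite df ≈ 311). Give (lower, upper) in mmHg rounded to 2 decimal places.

SE₁ = s₁/√n₁ = 19.8/√168 = 1.5276; SE₂ = 17.4/√146 = 1.4400.
Independent samples, unequal variances: SE_diff = √(SE₁² + SE₂²) = √(2.33356176 + 2.0736) = 2.0993.
t* = 1.650, so margin of error = 1.650 × 2.0993 = 3.4638.
Difference in means = 133 − 149 = -16.0000.
-16.0000 ± 3.4638 → (-19.46, -12.54).

(-19.46, -12.54)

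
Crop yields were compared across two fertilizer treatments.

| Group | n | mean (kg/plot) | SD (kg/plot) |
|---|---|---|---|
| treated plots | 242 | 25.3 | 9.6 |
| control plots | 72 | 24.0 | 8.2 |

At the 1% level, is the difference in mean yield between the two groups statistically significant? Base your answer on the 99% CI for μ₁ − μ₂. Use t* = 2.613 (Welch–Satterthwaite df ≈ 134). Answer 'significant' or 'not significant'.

not significant

Standard errors of each mean: 9.6/√242 = 0.6171 and 8.2/√72 = 0.9664.
SE(x̄₁ − x̄₂) = √(0.6171² + 0.9664²) = 1.1466 for independent samples with unequal variances.
With t* = 2.613, the margin is 2.613 × 1.1466 = 2.9961.
x̄₁ − x̄₂ = 25.3 − 24.0 = 1.3000; the interval is 1.3000 ± 2.9961 = (-1.6961, 4.2961).
The interval (-1.6961, 4.2961) contains 0, so the difference is not significant.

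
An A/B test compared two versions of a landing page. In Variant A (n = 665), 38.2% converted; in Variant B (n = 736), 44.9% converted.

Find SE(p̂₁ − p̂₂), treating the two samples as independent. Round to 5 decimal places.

SE₁ = √(p̂₁(1−p̂₁)/n₁) = √(0.3820·0.6180/665) = 0.01884; SE₂ = √(0.4490·0.5510/736) = 0.01833.
Independent samples: SE of the difference = √(SE₁² + SE₂²) = √(0.0003549456 + 0.0003359889) = 0.02629.

0.02629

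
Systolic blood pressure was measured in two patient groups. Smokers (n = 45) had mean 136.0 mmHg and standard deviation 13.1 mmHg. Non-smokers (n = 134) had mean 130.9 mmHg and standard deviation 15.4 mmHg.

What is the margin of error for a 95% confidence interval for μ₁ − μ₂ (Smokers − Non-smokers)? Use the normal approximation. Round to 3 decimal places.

Per-group SEs: s₁/√n₁ = 13.1/√45 = 1.9528, s₂/√n₂ = 15.4/√134 = 1.3304.
Unpooled SE of the difference: √(3.81342784 + 1.76996416) = 2.3629.
Margin of error = z* · SE = 1.960 × 2.3629 = 4.6313.

4.631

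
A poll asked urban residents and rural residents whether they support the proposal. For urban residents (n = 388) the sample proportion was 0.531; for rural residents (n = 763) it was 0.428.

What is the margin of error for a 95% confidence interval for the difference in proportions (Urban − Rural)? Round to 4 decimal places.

0.0608

SE₁ = √(p̂₁(1−p̂₁)/n₁) = √(0.5310·0.4690/388) = 0.02533; SE₂ = √(0.4280·0.5720/763) = 0.01791.
Independent samples: SE of the difference = √(SE₁² + SE₂²) = √(0.0006416089 + 0.0003207681) = 0.03102.
z* for 95% confidence is 1.960, so the margin of error is 1.960 × 0.03102 = 0.06080.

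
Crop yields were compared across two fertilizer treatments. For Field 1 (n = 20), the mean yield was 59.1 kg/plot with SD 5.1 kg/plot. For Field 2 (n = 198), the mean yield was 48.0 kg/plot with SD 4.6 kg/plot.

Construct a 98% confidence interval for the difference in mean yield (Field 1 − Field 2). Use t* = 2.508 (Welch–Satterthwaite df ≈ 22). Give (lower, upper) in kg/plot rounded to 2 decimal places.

(8.12, 14.08)

Per-group SEs: s₁/√n₁ = 5.1/√20 = 1.1404, s₂/√n₂ = 4.6/√198 = 0.3269.
Unpooled SE of the difference: √(1.30051216 + 0.10686361) = 1.1863.
Margin of error = t* · SE = 2.508 × 1.1863 = 2.9752.
x̄₁ − x̄₂ = 59.1 − 48.0 = 11.1000.
CI: 11.1000 ± 2.9752 = (8.12, 14.08).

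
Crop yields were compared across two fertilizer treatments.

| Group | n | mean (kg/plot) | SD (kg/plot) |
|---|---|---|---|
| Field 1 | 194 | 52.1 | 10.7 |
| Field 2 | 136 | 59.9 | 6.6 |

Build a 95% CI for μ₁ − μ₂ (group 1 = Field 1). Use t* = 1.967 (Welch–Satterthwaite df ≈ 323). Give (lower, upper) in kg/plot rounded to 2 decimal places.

(-9.68, -5.92)

Per-group SEs: s₁/√n₁ = 10.7/√194 = 0.7682, s₂/√n₂ = 6.6/√136 = 0.5659.
Unpooled SE of the difference: √(0.59013124 + 0.32024281) = 0.9541.
Margin of error = t* · SE = 1.967 × 0.9541 = 1.8767.
x̄₁ − x̄₂ = 52.1 − 59.9 = -7.8000.
CI: -7.8000 ± 1.8767 = (-9.68, -5.92).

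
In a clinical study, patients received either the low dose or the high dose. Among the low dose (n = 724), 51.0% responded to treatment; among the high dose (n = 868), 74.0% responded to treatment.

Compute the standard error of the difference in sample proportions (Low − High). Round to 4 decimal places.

The two standard errors are √(0.5100×0.4900/724) = 0.01858 and √(0.7400×0.2600/868) = 0.01489.
Because the samples are independent, SE_diff = √(0.01858² + 0.01489²) = 0.02381.

0.0238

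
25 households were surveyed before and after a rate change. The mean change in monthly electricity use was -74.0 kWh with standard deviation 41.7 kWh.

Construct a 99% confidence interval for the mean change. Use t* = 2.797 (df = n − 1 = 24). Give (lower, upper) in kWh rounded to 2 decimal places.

This is a matched-pairs design, so SE = s_d/√n = 41.7/√25 = 8.3400.
Margin = 2.797 × 8.3400 = 23.3270; the interval is -74.0 ± 23.3270 = (-97.33, -50.67).

(-97.33, -50.67)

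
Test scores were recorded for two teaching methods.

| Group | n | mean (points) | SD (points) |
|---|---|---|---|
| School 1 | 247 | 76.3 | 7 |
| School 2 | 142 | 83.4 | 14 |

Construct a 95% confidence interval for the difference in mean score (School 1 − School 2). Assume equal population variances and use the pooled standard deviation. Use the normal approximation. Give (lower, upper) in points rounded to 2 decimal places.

Pooled variance s_p² = [246·7² + 141·14²] / (247+142−2) = 102.5581, so s_p = 10.1271.
SE_diff = s_p·√(1/n₁ + 1/n₂) = 10.1271·√(1/247 + 1/142) = 1.0665.
z* = 1.960; margin = 1.960 × 1.0665 = 2.0903.
Difference = 76.3 − 83.4 = -7.1000.
-7.1000 ± 2.0903 → (-9.19, -5.01).

(-9.19, -5.01)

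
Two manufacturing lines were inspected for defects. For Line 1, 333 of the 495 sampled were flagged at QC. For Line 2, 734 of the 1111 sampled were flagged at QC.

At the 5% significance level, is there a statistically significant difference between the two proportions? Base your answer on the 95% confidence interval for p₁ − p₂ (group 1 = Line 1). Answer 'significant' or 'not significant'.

p̂₁ = 333/495 = 0.6727 and p̂₂ = 734/1111 = 0.6607.
SE₁ = √(p̂₁(1−p̂₁)/n₁) = √(0.6727·0.3273/495) = 0.02109; SE₂ = √(0.6607·0.3393/1111) = 0.01420.
Independent samples: SE of the difference = √(SE₁² + SE₂²) = √(0.0004447881 + 0.00020164) = 0.02542.
z* for 95% confidence is 1.960, so the margin of error is 1.960 × 0.02542 = 0.04982.
Point estimate p̂₁ − p̂₂ = 0.6727 − 0.6607 = 0.0120.
0.0120 ± 0.04982 → (-0.03782, 0.06182).
The interval (-0.03782, 0.06182) contains 0, so the difference is not significant.

not significant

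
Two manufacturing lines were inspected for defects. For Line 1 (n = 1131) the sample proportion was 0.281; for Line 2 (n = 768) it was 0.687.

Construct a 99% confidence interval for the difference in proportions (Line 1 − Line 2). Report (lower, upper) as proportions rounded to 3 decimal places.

(-0.461, -0.351)

SE₁ = √(p̂₁(1−p̂₁)/n₁) = √(0.2810·0.7190/1131) = 0.01337; SE₂ = √(0.6870·0.3130/768) = 0.01673.
Independent samples: SE of the difference = √(SE₁² + SE₂²) = √(0.0001787569 + 0.0002798929) = 0.02142.
z* for 99% confidence is 2.576, so the margin of error is 2.576 × 0.02142 = 0.05518.
Point estimate p̂₁ − p̂₂ = 0.2810 − 0.6870 = -0.4060.
-0.4060 ± 0.05518 → (-0.461, -0.351).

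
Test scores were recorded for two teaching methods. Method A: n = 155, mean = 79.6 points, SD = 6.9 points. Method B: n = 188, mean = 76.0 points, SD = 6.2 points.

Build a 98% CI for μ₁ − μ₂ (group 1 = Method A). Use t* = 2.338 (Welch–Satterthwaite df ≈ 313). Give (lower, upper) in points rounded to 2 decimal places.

SE₁ = s₁/√n₁ = 6.9/√155 = 0.5542; SE₂ = 6.2/√188 = 0.4522.
Independent samples, unequal variances: SE_diff = √(SE₁² + SE₂²) = √(0.30713764 + 0.20448484) = 0.7153.
t* = 2.338, so margin of error = 2.338 × 0.7153 = 1.6724.
Difference in means = 79.6 − 76.0 = 3.6000.
3.6000 ± 1.6724 → (1.93, 5.27).

(1.93, 5.27)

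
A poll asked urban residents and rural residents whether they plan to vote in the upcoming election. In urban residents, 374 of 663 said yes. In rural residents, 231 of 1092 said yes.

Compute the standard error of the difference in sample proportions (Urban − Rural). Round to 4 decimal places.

0.0229

p̂₁ = 374/663 = 0.5641 and p̂₂ = 231/1092 = 0.2115.
SE₁ = √(p̂₁(1−p̂₁)/n₁) = √(0.5641·0.4359/663) = 0.01926; SE₂ = √(0.2115·0.7885/1092) = 0.01236.
Independent samples: SE of the difference = √(SE₁² + SE₂²) = √(0.0003709476 + 0.0001527696) = 0.02288.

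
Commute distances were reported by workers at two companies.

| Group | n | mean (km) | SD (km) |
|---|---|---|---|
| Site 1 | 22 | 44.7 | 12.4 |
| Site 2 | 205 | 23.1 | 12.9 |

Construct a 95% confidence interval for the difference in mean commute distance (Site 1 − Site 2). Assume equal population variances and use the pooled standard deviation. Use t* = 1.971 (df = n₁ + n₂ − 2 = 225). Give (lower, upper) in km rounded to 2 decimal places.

s_p = √[((n₁−1)s₁² + (n₂−1)s₂²)/(n₁+n₂−2)] = √[(21·12.4² + 204·12.9²)/225] = 12.8542.
SE = 12.8542·√(1/22 + 1/205) = 2.8838.
With t* = 1.971, margin = 1.971 × 2.8838 = 5.6840.
x̄₁ − x̄₂ = 44.7 − 23.1 = 21.6000; interval 21.6000 ± 5.6840 = (15.92, 27.28).

(15.92, 27.28)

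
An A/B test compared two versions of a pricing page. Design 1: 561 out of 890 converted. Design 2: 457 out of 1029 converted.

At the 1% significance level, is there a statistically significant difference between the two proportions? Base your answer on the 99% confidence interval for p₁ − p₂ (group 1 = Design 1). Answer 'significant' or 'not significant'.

Sample proportions: 561/890 = 0.6303, 457/1029 = 0.4441.
Each SE is √(p̂(1−p̂)/n): √(0.6303·0.3697/890) = 0.01618 and √(0.4441·0.5559/1029) = 0.01549.
SE(p̂₁ − p̂₂) = √(SE₁² + SE₂²) = √(0.0002617924 + 0.0002399401) = 0.02240, since the two samples are independent.
At 99% confidence z* = 2.576; margin = 2.576 × 0.02240 = 0.05770.
The difference is 0.6303 − 0.4441 = 0.1862, so the interval is 0.1862 ± 0.05770 = (0.12850, 0.24390).
The interval (0.12850, 0.24390) does not contain 0, so the difference is significant.

significant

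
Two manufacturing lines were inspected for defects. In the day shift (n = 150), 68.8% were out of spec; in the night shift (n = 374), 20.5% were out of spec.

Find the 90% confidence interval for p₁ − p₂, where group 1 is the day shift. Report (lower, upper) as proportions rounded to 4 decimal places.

The two standard errors are √(0.6880×0.3120/150) = 0.03783 and √(0.2050×0.7950/374) = 0.02087.
Because the samples are independent, SE_diff = √(0.03783² + 0.02087²) = 0.04320.
Using z* = 1.645 for 90%, ME = 1.645 × 0.04320 = 0.07106.
p̂₁ − p̂₂ = 0.4830; interval 0.4830 ± 0.07106 gives (0.4119, 0.5541).

(0.4119, 0.5541)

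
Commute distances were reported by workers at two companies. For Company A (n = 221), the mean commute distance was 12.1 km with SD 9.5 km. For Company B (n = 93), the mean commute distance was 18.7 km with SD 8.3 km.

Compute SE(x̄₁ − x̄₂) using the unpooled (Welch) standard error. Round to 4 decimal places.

1.0720

SE₁ = s₁/√n₁ = 9.5/√221 = 0.6390; SE₂ = 8.3/√93 = 0.8607.
Independent samples, unequal variances: SE_diff = √(SE₁² + SE₂²) = √(0.408321 + 0.74080449) = 1.0720.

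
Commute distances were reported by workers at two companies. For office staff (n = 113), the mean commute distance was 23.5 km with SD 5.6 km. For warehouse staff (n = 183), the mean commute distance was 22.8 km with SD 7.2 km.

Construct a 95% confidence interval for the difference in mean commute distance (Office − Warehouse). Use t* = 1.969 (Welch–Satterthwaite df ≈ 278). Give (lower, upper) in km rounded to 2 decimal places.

(-0.77, 2.17)

Standard errors of each mean: 5.6/√113 = 0.5268 and 7.2/√183 = 0.5322.
SE(x̄₁ − x̄₂) = √(0.5268² + 0.5322²) = 0.7488 for independent samples with unequal variances.
With t* = 1.969, the margin is 1.969 × 0.7488 = 1.4744.
x̄₁ − x̄₂ = 23.5 − 22.8 = 0.7000; the interval is 0.7000 ± 1.4744 = (-0.77, 2.17).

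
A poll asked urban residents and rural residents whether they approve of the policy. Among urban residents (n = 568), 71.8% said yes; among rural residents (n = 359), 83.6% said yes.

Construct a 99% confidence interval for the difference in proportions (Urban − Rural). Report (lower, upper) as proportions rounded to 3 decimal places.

Each SE is √(p̂(1−p̂)/n): √(0.7180·0.2820/568) = 0.01888 and √(0.8360·0.1640/359) = 0.01954.
SE(p̂₁ − p̂₂) = √(SE₁² + SE₂²) = √(0.0003564544 + 0.0003818116) = 0.02717, since the two samples are independent.
At 99% confidence z* = 2.576; margin = 2.576 × 0.02717 = 0.06999.
The difference is 0.7180 − 0.8360 = -0.1180, so the interval is -0.1180 ± 0.06999 = (-0.188, -0.048).

(-0.188, -0.048)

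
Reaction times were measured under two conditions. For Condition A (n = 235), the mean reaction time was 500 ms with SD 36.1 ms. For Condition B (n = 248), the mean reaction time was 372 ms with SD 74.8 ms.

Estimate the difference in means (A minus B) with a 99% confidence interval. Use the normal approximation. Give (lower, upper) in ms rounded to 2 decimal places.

SE₁ = s₁/√n₁ = 36.1/√235 = 2.3549; SE₂ = 74.8/√248 = 4.7498.
Independent samples, unequal variances: SE_diff = √(SE₁² + SE₂²) = √(5.54555401 + 22.56060004) = 5.3015.
z* = 2.576, so margin of error = 2.576 × 5.3015 = 13.6567.
Difference in means = 500 − 372 = 128.0000.
128.0000 ± 13.6567 → (114.34, 141.66).

(114.34, 141.66)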